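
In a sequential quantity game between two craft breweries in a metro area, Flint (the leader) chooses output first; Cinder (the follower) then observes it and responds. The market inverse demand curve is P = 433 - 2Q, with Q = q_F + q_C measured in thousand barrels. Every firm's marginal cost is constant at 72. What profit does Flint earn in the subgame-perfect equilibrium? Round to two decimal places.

The follower Cinder best-responds to any q_F: π_C = (433 - 2Q)q_C - 72q_C.
Setting the follower's marginal profit to zero, 361 - 2q_F - 4q_C = 0, i.e. q_C = (361 - 2q_F)/4.
Flint substitutes q_C(q_F) into its own profit: π_F = q_F(433 - 2q_F - (361 - 2q_F)/2) - 72q_F = (505/2 - q_F)q_F - 72q_F.
Maximising: ∂π_F/∂q_F = 361/2 - 2q_F = 0, giving q_F = 361/4.
Then q_C = (361 - 2·(361/4))/4 = 361/8.
Price P = 433 - 2·(1083/8) = 649/4.
Flint's profit: (649/4 - 72)·(361/4) = 8145.0625.

8145.06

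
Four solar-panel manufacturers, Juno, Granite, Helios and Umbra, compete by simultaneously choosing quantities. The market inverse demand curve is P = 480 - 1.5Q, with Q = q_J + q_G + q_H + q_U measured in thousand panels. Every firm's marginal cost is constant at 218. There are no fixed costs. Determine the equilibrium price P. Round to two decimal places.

A representative firm's profit is π_i = q_i(480 - 1.5Q) - 218q_i.
Setting ∂π_i/∂q_i = 0 with rivals' quantities fixed: 262 - 3q_i - (3/2)·Σ_{j≠i} q_j = 0.
With identical firms every q_j equals q_i, so Σ_{j≠i} q_j = 3q_i and 262 = (15/2)q_i, giving q_i = 524/15.
Total output Q = 139.7333, so price P = 480 - (3/2)·139.7333 = 1352/5.

270.40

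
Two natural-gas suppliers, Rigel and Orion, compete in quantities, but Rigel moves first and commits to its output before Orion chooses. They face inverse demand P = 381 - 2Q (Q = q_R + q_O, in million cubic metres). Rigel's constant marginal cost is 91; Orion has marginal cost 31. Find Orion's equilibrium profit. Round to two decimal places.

Solve by backward induction. Given q_R, the follower Orion maximises π_O = (381 - 2q_R - 2q_O)q_O - 31q_O.
Follower FOC: 350 - 2q_R - 4q_O = 0, so q_O(q_R) = (350 - 2q_R)/4.
The leader anticipates this reaction. Substituting into P = 381 - 2Q gives P = 206 - q_R, so π_R = (206 - q_R)q_R - 91q_R.
The leader's first-order condition 115 - 2q_R = 0 yields q_R = 115/2.
Then q_O = (350 - 2·(115/2))/4 = 235/4.
Price P = 381 - 2·(465/4) = 297/2.
Orion's profit: (297/2 - 31)·(235/4) = 6903.1250.

6903.13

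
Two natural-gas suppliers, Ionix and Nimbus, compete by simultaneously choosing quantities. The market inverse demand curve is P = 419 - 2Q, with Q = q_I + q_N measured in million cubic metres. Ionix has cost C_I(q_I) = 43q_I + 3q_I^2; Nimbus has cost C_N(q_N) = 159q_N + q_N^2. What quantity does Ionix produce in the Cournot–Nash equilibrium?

31

Ionix's profit: π_I = (419 - 2Q)q_I - (43q_I + 3q_I²). Setting ∂π_I/∂q_I = 0: 376 - 10q_I - 2(q_N) = 0.
Nimbus's profit: π_N = (419 - 2Q)q_N - (159q_N + q_N²). Setting ∂π_N/∂q_N = 0: 260 - 6q_N - 2(q_I) = 0.
Best responses: q_I = (376 - 2q_N)/10, q_N = (260 - 2q_I)/6.
Solving the pair: q_I = 31, q_N = 33.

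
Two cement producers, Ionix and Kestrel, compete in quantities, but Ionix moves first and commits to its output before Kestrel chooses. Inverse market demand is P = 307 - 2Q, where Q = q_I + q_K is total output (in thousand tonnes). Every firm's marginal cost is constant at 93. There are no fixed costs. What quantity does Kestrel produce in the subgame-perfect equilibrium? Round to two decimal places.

Solve by backward induction. Given q_I, the follower Kestrel maximises π_K = (307 - 2q_I - 2q_K)q_K - 93q_K.
Setting the follower's marginal profit to zero, 214 - 2q_I - 4q_K = 0, i.e. q_K = (214 - 2q_I)/4.
The leader anticipates this reaction. Substituting into P = 307 - 2Q gives P = 200 - q_I, so π_I = (200 - q_I)q_I - 93q_I.
The leader's first-order condition 107 - 2q_I = 0 yields q_I = 107/2.
Then q_K = (214 - 2·(107/2))/4 = 107/4.

26.75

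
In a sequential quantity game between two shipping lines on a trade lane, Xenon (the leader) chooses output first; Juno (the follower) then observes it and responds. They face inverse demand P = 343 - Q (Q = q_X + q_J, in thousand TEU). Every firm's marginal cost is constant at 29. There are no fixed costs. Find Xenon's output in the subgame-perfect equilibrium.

The follower Juno best-responds to any q_X: π_J = (343 - Q)q_J - 29q_J.
Follower FOC: 314 - q_X - 2q_J = 0, so q_J(q_X) = (314 - q_X)/2.
The leader anticipates this reaction. Substituting into P = 343 - Q gives P = 186 - (1/2)q_X, so π_X = (186 - (1/2)q_X)q_X - 29q_X.
The leader's first-order condition 157 - q_X = 0 yields q_X = 157.
Then q_J = (314 - 157)/2 = 157/2.

157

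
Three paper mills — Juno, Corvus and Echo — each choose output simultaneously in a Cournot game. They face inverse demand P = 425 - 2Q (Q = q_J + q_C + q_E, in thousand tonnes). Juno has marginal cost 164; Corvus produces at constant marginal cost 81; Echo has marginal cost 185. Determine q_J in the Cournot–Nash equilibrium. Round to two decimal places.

24.88

Juno's profit: π_J = (425 - 2Q)q_J - (164q_J). Setting ∂π_J/∂q_J = 0: 261 - 4q_J - 2(q_C + q_E) = 0.
Corvus's first-order condition: 344 - 4q_C - 2(q_J + q_E) = 0.
Echo's profit: π_E = (425 - 2Q)q_E - (185q_E). Setting ∂π_E/∂q_E = 0: 240 - 4q_E - 2(q_J + q_C) = 0.
Adding the 3 first-order conditions: 845 − 8Q = 0, so Q = 845/8.
Back-substituting: q_J = (261 − 845/4)/2 = 199/8, q_C = (344 − 845/4)/2 = 531/8, q_E = (240 − 845/4)/2 = 115/8.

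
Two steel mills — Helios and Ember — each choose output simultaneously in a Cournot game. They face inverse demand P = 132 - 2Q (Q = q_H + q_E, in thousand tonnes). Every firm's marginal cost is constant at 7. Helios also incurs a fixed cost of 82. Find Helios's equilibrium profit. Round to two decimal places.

786.06

A representative firm's profit is π_i = q_i(132 - 2Q) - 7q_i.
First-order condition (treating rivals' output as given): 125 - 4q_i - 2q_j = 0.
With identical firms every q_j equals q_i, so q_j = q_i and 125 = 6q_i, giving q_i = 125/6.
Price P = 132 - 2·(125/3) = 146/3.
Helios's profit: (146/3 - 7)·(125/6) - 82 = 786.0556.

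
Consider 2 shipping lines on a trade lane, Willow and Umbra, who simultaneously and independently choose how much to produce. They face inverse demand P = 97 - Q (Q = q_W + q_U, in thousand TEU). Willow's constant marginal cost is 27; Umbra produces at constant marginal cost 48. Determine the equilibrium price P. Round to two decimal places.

Willow's profit: π_W = (97 - Q)q_W - (27q_W). Setting ∂π_W/∂q_W = 0: 70 - 2q_W - (q_U) = 0.
Umbra's profit: π_U = (97 - Q)q_U - (48q_U). Setting ∂π_U/∂q_U = 0: 49 - 2q_U - (q_W) = 0.
So q_W = (70 - q_U)/2 and q_U = (49 - q_W)/2.
Solving the pair: q_W = 91/3, q_U = 28/3.
Total output Q = 119/3, so price P = 97 - 119/3 = 172/3.

57.33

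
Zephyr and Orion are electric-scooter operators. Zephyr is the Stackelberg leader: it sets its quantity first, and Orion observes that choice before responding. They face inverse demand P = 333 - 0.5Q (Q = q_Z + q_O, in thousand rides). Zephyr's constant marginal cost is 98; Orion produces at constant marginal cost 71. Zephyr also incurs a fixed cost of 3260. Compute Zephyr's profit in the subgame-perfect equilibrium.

7556

Solve by backward induction. Given q_Z, the follower Orion maximises π_O = (333 - (1/2)q_Z - (1/2)q_O)q_O - 71q_O.
Setting the follower's marginal profit to zero, 262 - (1/2)q_Z - q_O = 0, i.e. q_O = (262 - (1/2)q_Z).
The leader anticipates this reaction. Substituting into P = 333 - 0.5Q gives P = 202 - (1/4)q_Z, so π_Z = (202 - (1/4)q_Z)q_Z - 98q_Z.
The leader's first-order condition 104 - (1/2)q_Z = 0 yields q_Z = 208.
Then q_O = (262 - (1/2)·208) = 158.
Price P = 333 - (1/2)·366 = 150.
Zephyr's profit: (150 - 98)·208 - 3260 = 7556.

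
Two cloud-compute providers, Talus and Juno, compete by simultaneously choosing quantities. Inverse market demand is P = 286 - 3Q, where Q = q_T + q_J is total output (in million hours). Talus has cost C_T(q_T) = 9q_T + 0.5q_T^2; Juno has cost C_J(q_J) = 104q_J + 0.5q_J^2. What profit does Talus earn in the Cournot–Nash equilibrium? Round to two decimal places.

4244.73

Talus's profit: π_T = (286 - 3Q)q_T - (9q_T + (1/2)q_T²). Setting ∂π_T/∂q_T = 0: 277 - 7q_T - 3(q_J) = 0.
Juno's profit: π_J = (286 - 3Q)q_J - (104q_J + (1/2)q_J²). Setting ∂π_J/∂q_J = 0: 182 - 7q_J - 3(q_T) = 0.
Best responses: q_T = (277 - 3q_J)/7, q_J = (182 - 3q_T)/7.
Solving the pair: q_T = 1393/40, q_J = 443/40.
Price P = 286 - 3·(459/10) = 1483/10.
Talus's profit: (1483/10)·(1393/40) - 9·(1393/40) - (1/2)(1393/40)² = 4244.7322.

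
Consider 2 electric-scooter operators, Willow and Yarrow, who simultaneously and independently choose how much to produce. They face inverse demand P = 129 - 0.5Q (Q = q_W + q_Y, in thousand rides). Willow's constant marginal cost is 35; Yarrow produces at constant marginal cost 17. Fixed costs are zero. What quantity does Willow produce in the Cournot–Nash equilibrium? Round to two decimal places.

50.67

Willow's profit: π_W = (129 - 0.5Q)q_W - (35q_W). Setting ∂π_W/∂q_W = 0: 94 - q_W - (1/2)(q_Y) = 0.
Yarrow's first-order condition: 112 - q_Y - (1/2)(q_W) = 0.
Best responses: q_W = (94 - (1/2)q_Y), q_Y = (112 - (1/2)q_W).
Substituting one into the other gives q_W = 152/3 and q_Y = 260/3.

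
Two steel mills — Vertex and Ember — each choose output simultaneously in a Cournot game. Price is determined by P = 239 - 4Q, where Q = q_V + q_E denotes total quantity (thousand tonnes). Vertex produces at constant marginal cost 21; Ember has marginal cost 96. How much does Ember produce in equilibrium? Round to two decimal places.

Vertex's profit: π_V = (239 - 4Q)q_V - (21q_V). Setting ∂π_V/∂q_V = 0: 218 - 8q_V - 4(q_E) = 0.
Ember's profit: π_E = (239 - 4Q)q_E - (96q_E). Setting ∂π_E/∂q_E = 0: 143 - 8q_E - 4(q_V) = 0.
So q_V = (218 - 4q_E)/8 and q_E = (143 - 4q_V)/8.
Solving the pair: q_V = 293/12, q_E = 17/3.

5.67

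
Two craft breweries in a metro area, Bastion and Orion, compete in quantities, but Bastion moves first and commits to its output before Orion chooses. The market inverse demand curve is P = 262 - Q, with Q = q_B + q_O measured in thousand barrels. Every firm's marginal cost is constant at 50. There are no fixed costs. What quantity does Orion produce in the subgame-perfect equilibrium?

53

Solve by backward induction. Given q_B, the follower Orion maximises π_O = (262 - q_B - q_O)q_O - 50q_O.
Setting the follower's marginal profit to zero, 212 - q_B - 2q_O = 0, i.e. q_O = (212 - q_B)/2.
Bastion substitutes q_O(q_B) into its own profit: π_B = q_B(262 - q_B - (212 - q_B)/2) - 50q_B = (156 - (1/2)q_B)q_B - 50q_B.
Maximising: ∂π_B/∂q_B = 106 - q_B = 0, giving q_B = 106.
Then q_O = (212 - 106)/2 = 53.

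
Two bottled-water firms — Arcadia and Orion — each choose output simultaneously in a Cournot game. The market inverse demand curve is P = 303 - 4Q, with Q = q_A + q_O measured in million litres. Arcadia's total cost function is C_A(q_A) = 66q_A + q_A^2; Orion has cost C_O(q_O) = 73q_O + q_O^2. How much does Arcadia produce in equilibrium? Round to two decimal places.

Arcadia's profit: π_A = (303 - 4Q)q_A - (66q_A + q_A²). Setting ∂π_A/∂q_A = 0: 237 - 10q_A - 4(q_O) = 0.
Orion's first-order condition: 230 - 10q_O - 4(q_A) = 0.
Rearranging gives the reaction functions q_A = (237 - 4q_O)/10 and q_O = (230 - 4q_A)/10.
Substituting one into the other gives q_A = 725/42 and q_O = 338/21.

17.26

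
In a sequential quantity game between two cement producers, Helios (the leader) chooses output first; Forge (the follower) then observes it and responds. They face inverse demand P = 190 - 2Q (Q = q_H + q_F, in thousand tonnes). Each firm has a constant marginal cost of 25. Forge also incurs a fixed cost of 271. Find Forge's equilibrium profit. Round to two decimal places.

579.78

The follower Forge best-responds to any q_H: π_F = (190 - 2Q)q_F - 25q_F.
Follower FOC: 165 - 2q_H - 4q_F = 0, so q_F(q_H) = (165 - 2q_H)/4.
The leader anticipates this reaction. Substituting into P = 190 - 2Q gives P = 215/2 - q_H, so π_H = (215/2 - q_H)q_H - 25q_H.
The leader's first-order condition 165/2 - 2q_H = 0 yields q_H = 165/4.
Then q_F = (165 - 2·(165/4))/4 = 165/8.
Price P = 190 - 2·(495/8) = 265/4.
Forge's profit: (265/4 - 25)·(165/8) - 271 = 579.7813.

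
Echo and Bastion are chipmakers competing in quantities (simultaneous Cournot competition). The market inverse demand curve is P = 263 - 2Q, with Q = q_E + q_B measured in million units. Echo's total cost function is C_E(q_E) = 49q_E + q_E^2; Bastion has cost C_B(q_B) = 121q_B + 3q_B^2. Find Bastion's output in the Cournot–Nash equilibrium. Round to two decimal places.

7.57

Echo's profit: π_E = (263 - 2Q)q_E - (49q_E + q_E²). Setting ∂π_E/∂q_E = 0: 214 - 6q_E - 2(q_B) = 0.
Bastion's first-order condition: 142 - 10q_B - 2(q_E) = 0.
Rearranging gives the reaction functions q_E = (214 - 2q_B)/6 and q_B = (142 - 2q_E)/10.
Solving the pair: q_E = 232/7, q_B = 53/7.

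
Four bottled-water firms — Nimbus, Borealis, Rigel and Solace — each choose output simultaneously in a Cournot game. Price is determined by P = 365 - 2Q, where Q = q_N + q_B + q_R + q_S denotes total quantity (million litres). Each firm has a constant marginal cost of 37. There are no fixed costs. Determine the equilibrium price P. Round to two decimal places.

Each firm earns π_i = (365 - 2Q)q_i - 37q_i.
Setting ∂π_i/∂q_i = 0 with rivals' quantities fixed: 328 - 4q_i - 2·Σ_{j≠i} q_j = 0.
With identical firms every q_j equals q_i, so Σ_{j≠i} q_j = 3q_i and 328 = 10q_i, giving q_i = 164/5.
Total output Q = 656/5, so price P = 365 - 2·(656/5) = 513/5.

102.60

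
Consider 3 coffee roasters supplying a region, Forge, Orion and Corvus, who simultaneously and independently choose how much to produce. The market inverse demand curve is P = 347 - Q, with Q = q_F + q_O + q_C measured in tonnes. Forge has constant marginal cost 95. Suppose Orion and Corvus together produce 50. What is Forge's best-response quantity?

101

With rivals' combined output fixed at 50, Forge's profit is π_F = (347 - 50 - q_F)q_F - (95q_F) = (297 - q_F)q_F - (95q_F).
∂π_F/∂q_F = 202 - 2q_F = 0, so q_F = 101.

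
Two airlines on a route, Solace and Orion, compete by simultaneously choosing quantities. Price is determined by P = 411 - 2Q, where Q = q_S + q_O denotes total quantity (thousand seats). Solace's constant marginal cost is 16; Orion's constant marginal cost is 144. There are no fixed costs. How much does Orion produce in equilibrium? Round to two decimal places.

23.17

Solace's profit: π_S = (411 - 2Q)q_S - (16q_S). Setting ∂π_S/∂q_S = 0: 395 - 4q_S - 2(q_O) = 0.
Orion's profit: π_O = (411 - 2Q)q_O - (144q_O). Setting ∂π_O/∂q_O = 0: 267 - 4q_O - 2(q_S) = 0.
Rearranging gives the reaction functions q_S = (395 - 2q_O)/4 and q_O = (267 - 2q_S)/4.
Solving the pair: q_S = 523/6, q_O = 139/6.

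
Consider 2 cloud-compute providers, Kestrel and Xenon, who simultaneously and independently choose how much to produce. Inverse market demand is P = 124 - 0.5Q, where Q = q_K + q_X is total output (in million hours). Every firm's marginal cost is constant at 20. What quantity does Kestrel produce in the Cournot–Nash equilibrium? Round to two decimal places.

Each firm earns π_i = (124 - 0.5Q)q_i - 20q_i.
First-order condition (treating rivals' output as given): 104 - q_i - (1/2)q_j = 0.
With identical firms every q_j equals q_i, so q_j = q_i and 104 = (3/2)q_i, giving q_i = 208/3.

69.33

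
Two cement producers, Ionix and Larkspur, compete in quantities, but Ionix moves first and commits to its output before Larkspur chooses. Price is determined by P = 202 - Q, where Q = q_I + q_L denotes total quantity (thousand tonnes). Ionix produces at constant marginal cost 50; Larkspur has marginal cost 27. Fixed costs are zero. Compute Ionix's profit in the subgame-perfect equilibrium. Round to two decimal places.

2080.13

The follower Larkspur best-responds to any q_I: π_L = (202 - Q)q_L - 27q_L.
Setting the follower's marginal profit to zero, 175 - q_I - 2q_L = 0, i.e. q_L = (175 - q_I)/2.
Ionix substitutes q_L(q_I) into its own profit: π_I = q_I(202 - q_I - (175 - q_I)/2) - 50q_I = (229/2 - (1/2)q_I)q_I - 50q_I.
Leader FOC: 129/2 - q_I = 0, so q_I = 129/2.
Then q_L = (175 - 129/2)/2 = 221/4.
Price P = 202 - 479/4 = 329/4.
Ionix's profit: (329/4 - 50)·(129/2) = 2080.1250.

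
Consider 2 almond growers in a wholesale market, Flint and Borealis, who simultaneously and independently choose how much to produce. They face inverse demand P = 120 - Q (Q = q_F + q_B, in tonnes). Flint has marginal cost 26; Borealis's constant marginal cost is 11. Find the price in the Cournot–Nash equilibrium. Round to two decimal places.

Flint's profit: π_F = (120 - Q)q_F - (26q_F). Setting ∂π_F/∂q_F = 0: 94 - 2q_F - (q_B) = 0.
Borealis's profit: π_B = (120 - Q)q_B - (11q_B). Setting ∂π_B/∂q_B = 0: 109 - 2q_B - (q_F) = 0.
Rearranging gives the reaction functions q_F = (94 - q_B)/2 and q_B = (109 - q_F)/2.
Solving the pair: q_F = 79/3, q_B = 124/3.
Total output Q = 203/3, so price P = 120 - 203/3 = 157/3.

52.33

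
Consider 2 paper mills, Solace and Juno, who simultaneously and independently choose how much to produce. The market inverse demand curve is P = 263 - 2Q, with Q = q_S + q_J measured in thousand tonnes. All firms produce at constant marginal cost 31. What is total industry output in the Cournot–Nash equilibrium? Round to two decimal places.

77.33

Each firm earns π_i = (263 - 2Q)q_i - 31q_i.
Setting ∂π_i/∂q_i = 0 with rivals' quantities fixed: 232 - 4q_i - 2q_j = 0.
By symmetry each firm produces the same amount; substituting q_j = q_i yields q_i = 232/6 = 116/3.
Total output Q = 116/3 + 116/3 = 232/3.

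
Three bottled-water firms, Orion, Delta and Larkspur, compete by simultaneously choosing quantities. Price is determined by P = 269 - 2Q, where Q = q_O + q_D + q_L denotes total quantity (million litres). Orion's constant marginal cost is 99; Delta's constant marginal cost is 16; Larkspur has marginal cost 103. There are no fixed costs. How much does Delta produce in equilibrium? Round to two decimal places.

Orion's profit: π_O = (269 - 2Q)q_O - (99q_O). Setting ∂π_O/∂q_O = 0: 170 - 4q_O - 2(q_D + q_L) = 0.
Delta's profit: π_D = (269 - 2Q)q_D - (16q_D). Setting ∂π_D/∂q_D = 0: 253 - 4q_D - 2(q_O + q_L) = 0.
Larkspur's first-order condition: 166 - 4q_L - 2(q_O + q_D) = 0.
Adding the 3 first-order conditions: 589 − 8Q = 0, so Q = 589/8.
Back-substituting: q_O = (170 − 589/4)/2 = 91/8, q_D = (253 − 589/4)/2 = 423/8, q_L = (166 − 589/4)/2 = 75/8.

52.88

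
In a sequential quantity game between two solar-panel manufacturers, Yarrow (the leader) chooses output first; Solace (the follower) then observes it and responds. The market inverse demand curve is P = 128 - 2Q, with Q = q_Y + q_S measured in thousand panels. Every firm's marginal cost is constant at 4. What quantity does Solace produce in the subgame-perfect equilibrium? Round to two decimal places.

15.50

Solve by backward induction. Given q_Y, the follower Solace maximises π_S = (128 - 2q_Y - 2q_S)q_S - 4q_S.
Setting the follower's marginal profit to zero, 124 - 2q_Y - 4q_S = 0, i.e. q_S = (124 - 2q_Y)/4.
Yarrow substitutes q_S(q_Y) into its own profit: π_Y = q_Y(128 - 2q_Y - (124 - 2q_Y)/2) - 4q_Y = (66 - q_Y)q_Y - 4q_Y.
Maximising: ∂π_Y/∂q_Y = 62 - 2q_Y = 0, giving q_Y = 31.
Then q_S = (124 - 2·31)/4 = 31/2.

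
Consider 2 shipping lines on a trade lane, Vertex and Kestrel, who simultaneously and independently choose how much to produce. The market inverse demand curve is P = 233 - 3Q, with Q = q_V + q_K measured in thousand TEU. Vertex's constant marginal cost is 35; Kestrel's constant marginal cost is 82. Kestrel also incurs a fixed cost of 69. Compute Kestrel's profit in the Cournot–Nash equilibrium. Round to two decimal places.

331.59

Vertex's profit: π_V = (233 - 3Q)q_V - (35q_V). Setting ∂π_V/∂q_V = 0: 198 - 6q_V - 3(q_K) = 0.
Kestrel's profit: π_K = (233 - 3Q)q_K - (82q_K). Setting ∂π_K/∂q_K = 0: 151 - 6q_K - 3(q_V) = 0.
So q_V = (198 - 3q_K)/6 and q_K = (151 - 3q_V)/6.
Substituting one into the other gives q_V = 245/9 and q_K = 104/9.
Price P = 233 - 3·(349/9) = 350/3.
Kestrel's profit: (350/3 - 82)·(104/9) - 69 = 331.5926.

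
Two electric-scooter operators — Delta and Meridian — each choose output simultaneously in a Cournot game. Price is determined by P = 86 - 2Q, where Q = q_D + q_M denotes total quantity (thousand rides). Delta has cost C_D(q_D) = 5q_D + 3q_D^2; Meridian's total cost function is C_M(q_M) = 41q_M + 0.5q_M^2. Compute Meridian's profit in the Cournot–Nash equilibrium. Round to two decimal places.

Delta's profit: π_D = (86 - 2Q)q_D - (5q_D + 3q_D²). Setting ∂π_D/∂q_D = 0: 81 - 10q_D - 2(q_M) = 0.
Meridian's profit: π_M = (86 - 2Q)q_M - (41q_M + (1/2)q_M²). Setting ∂π_M/∂q_M = 0: 45 - 5q_M - 2(q_D) = 0.
So q_D = (81 - 2q_M)/10 and q_M = (45 - 2q_D)/5.
Solving the pair: q_D = 315/46, q_M = 144/23.
Price P = 86 - 2·(603/46) = 1375/23.
Meridian's profit: (1375/23)·(144/23) - 41·(144/23) - (1/2)(144/23)² = 97.9962.

98.00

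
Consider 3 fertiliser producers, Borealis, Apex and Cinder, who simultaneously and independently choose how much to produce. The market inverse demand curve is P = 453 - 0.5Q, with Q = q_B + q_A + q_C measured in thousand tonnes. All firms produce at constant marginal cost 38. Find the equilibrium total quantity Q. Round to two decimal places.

622.50

Each firm earns π_i = (453 - 0.5Q)q_i - 38q_i.
First-order condition (treating rivals' output as given): 415 - q_i - (1/2)·Σ_{j≠i} q_j = 0.
With identical firms every q_j equals q_i, so Σ_{j≠i} q_j = 2q_i and 415 = 2q_i, giving q_i = 415/2.
Total output Q = 415/2 + 415/2 + 415/2 = 1245/2.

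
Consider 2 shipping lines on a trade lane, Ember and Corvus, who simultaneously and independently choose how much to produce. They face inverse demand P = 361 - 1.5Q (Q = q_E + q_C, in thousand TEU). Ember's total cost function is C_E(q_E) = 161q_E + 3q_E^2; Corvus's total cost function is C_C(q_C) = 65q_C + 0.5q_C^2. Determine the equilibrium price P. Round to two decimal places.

Ember's profit: π_E = (361 - 1.5Q)q_E - (161q_E + 3q_E²). Setting ∂π_E/∂q_E = 0: 200 - 9q_E - (3/2)(q_C) = 0.
Corvus's first-order condition: 296 - 4q_C - (3/2)(q_E) = 0.
Best responses: q_E = (200 - (3/2)q_C)/9, q_C = (296 - (3/2)q_E)/4.
Solving the pair: q_E = 1424/135, q_C = 70.0444.
Total output Q = 80.5926, so price P = 361 - (3/2)·80.5926 = 240.1111.

240.11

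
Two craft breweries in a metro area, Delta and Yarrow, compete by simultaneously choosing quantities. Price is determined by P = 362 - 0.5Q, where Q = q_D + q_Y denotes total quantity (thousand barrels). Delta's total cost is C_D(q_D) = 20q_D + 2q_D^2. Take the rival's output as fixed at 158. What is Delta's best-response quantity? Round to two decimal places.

With the rival's output fixed at 158, Delta's profit is π_D = (362 - (1/2)·158 - (1/2)q_D)q_D - (20q_D + 2q_D²) = (283 - (1/2)q_D)q_D - (20q_D + 2q_D²).
∂π_D/∂q_D = 263 - 5q_D = 0, so q_D = 263/5.

52.60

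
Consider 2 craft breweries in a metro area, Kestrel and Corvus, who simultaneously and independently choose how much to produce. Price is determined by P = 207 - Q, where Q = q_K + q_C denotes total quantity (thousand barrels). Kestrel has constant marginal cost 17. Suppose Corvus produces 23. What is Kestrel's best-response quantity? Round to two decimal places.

With the rival's output fixed at 23, Kestrel's profit is π_K = (207 - 23 - q_K)q_K - (17q_K) = (184 - q_K)q_K - (17q_K).
∂π_K/∂q_K = 167 - 2q_K = 0, so q_K = 167/2.

83.50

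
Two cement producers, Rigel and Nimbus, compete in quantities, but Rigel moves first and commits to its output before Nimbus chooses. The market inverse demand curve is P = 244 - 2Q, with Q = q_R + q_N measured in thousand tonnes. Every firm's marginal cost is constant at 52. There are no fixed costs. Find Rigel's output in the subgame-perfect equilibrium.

The follower Nimbus best-responds to any q_R: π_N = (244 - 2Q)q_N - 52q_N.
∂π_N/∂q_N = 192 - 2q_R - 4q_N = 0 gives the reaction function q_N = (192 - 2q_R)/4.
Rigel substitutes q_N(q_R) into its own profit: π_R = q_R(244 - 2q_R - (192 - 2q_R)/2) - 52q_R = (148 - q_R)q_R - 52q_R.
The leader's first-order condition 96 - 2q_R = 0 yields q_R = 48.
Then q_N = (192 - 2·48)/4 = 24.

48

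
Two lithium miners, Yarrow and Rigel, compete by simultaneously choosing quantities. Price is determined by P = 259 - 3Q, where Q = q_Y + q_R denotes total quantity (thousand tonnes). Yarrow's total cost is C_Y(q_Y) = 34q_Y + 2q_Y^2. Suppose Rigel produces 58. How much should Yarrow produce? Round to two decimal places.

5.10

With the rival's output fixed at 58, Yarrow's profit is π_Y = (259 - 3·58 - 3q_Y)q_Y - (34q_Y + 2q_Y²) = (85 - 3q_Y)q_Y - (34q_Y + 2q_Y²).
∂π_Y/∂q_Y = 51 - 10q_Y = 0, so q_Y = 51/10.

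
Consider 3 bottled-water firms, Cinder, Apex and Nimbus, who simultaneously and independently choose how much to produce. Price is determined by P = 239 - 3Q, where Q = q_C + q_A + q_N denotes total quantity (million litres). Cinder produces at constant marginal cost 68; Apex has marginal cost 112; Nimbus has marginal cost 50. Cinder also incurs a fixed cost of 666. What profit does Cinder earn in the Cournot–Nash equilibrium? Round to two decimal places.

142.52

Cinder's profit: π_C = (239 - 3Q)q_C - (68q_C). Setting ∂π_C/∂q_C = 0: 171 - 6q_C - 3(q_A + q_N) = 0.
Apex's first-order condition: 127 - 6q_A - 3(q_C + q_N) = 0.
Nimbus's first-order condition: 189 - 6q_N - 3(q_C + q_A) = 0.
Adding the 3 first-order conditions: 487 − 12Q = 0, so Q = 487/12.
Back-substituting: q_C = (171 − 487/4)/3 = 197/12, q_A = (127 − 487/4)/3 = 7/4, q_N = (189 − 487/4)/3 = 269/12.
Price P = 239 - 3·(487/12) = 469/4.
Cinder's profit: (469/4 - 68)·(197/12) - 666 = 142.5208.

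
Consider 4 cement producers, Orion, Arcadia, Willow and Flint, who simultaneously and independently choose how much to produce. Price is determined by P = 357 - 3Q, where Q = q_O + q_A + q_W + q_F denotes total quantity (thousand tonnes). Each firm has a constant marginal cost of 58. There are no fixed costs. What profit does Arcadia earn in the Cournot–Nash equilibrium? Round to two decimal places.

1192.01

Each firm earns π_i = (357 - 3Q)q_i - 58q_i.
First-order condition (treating rivals' output as given): 299 - 6q_i - 3·Σ_{j≠i} q_j = 0.
By symmetry each firm produces the same amount; substituting Σ_{j≠i} q_j = 3q_i yields q_i = 299/15.
Price P = 357 - 3·(1196/15) = 589/5.
Arcadia's profit: (589/5 - 58)·(299/15) = 1192.0133.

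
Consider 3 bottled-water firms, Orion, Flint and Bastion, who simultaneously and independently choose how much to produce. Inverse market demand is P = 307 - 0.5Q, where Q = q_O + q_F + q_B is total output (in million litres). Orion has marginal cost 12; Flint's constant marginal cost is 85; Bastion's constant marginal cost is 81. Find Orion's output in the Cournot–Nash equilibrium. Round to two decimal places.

218.50

Orion's profit: π_O = (307 - 0.5Q)q_O - (12q_O). Setting ∂π_O/∂q_O = 0: 295 - q_O - (1/2)(q_F + q_B) = 0.
Flint's profit: π_F = (307 - 0.5Q)q_F - (85q_F). Setting ∂π_F/∂q_F = 0: 222 - q_F - (1/2)(q_O + q_B) = 0.
Bastion's profit: π_B = (307 - 0.5Q)q_B - (81q_B). Setting ∂π_B/∂q_B = 0: 226 - q_B - (1/2)(q_O + q_F) = 0.
Adding the 3 conditions: 743 − Q − Q = 0, i.e. Q = 743/2.
Back-substituting: q_O = (295 − 743/4)/(1/2) = 437/2, q_F = (222 − 743/4)/(1/2) = 145/2, q_B = (226 − 743/4)/(1/2) = 161/2.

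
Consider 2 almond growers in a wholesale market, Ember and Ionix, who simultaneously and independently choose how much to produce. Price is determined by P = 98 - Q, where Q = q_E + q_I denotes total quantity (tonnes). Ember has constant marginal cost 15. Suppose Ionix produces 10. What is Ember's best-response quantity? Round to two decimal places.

With the rival's output fixed at 10, Ember's profit is π_E = (98 - 10 - q_E)q_E - (15q_E) = (88 - q_E)q_E - (15q_E).
∂π_E/∂q_E = 73 - 2q_E = 0, so q_E = 73/2.

36.50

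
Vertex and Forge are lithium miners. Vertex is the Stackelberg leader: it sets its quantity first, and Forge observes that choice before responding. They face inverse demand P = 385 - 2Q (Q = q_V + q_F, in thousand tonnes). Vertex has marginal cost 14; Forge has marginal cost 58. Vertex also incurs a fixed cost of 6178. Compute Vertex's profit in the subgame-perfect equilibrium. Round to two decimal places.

The follower Forge best-responds to any q_V: π_F = (385 - 2Q)q_F - 58q_F.
Setting the follower's marginal profit to zero, 327 - 2q_V - 4q_F = 0, i.e. q_F = (327 - 2q_V)/4.
Vertex substitutes q_F(q_V) into its own profit: π_V = q_V(385 - 2q_V - (327 - 2q_V)/2) - 14q_V = (443/2 - q_V)q_V - 14q_V.
The leader's first-order condition 415/2 - 2q_V = 0 yields q_V = 415/4.
Then q_F = (327 - 2·(415/4))/4 = 239/8.
Price P = 385 - 2·(1069/8) = 471/4.
Vertex's profit: (471/4 - 14)·(415/4) - 6178 = 4586.0625.

4586.06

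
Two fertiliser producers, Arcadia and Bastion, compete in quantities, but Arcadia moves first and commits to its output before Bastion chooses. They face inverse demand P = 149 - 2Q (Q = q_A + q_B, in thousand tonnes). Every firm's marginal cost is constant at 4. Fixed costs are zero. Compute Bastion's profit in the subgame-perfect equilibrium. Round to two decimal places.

657.03

The follower Bastion best-responds to any q_A: π_B = (149 - 2Q)q_B - 4q_B.
Follower FOC: 145 - 2q_A - 4q_B = 0, so q_B(q_A) = (145 - 2q_A)/4.
The leader anticipates this reaction. Substituting into P = 149 - 2Q gives P = 153/2 - q_A, so π_A = (153/2 - q_A)q_A - 4q_A.
The leader's first-order condition 145/2 - 2q_A = 0 yields q_A = 145/4.
Then q_B = (145 - 2·(145/4))/4 = 145/8.
Price P = 149 - 2·(435/8) = 161/4.
Bastion's profit: (161/4 - 4)·(145/8) = 657.0313.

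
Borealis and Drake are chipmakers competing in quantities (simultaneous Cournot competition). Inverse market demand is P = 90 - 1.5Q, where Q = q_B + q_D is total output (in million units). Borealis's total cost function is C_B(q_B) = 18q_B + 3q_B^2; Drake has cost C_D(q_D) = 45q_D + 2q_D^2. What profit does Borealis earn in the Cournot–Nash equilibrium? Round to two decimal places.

Borealis's profit: π_B = (90 - 1.5Q)q_B - (18q_B + 3q_B²). Setting ∂π_B/∂q_B = 0: 72 - 9q_B - (3/2)(q_D) = 0.
Drake's first-order condition: 45 - 7q_D - (3/2)(q_B) = 0.
Rearranging gives the reaction functions q_B = (72 - (3/2)q_D)/9 and q_D = (45 - (3/2)q_B)/7.
Solving the pair: q_B = 194/27, q_D = 44/9.
Price P = 90 - (3/2)·(326/27) = 647/9.
Borealis's profit: (647/9)·(194/27) - 18·(194/27) - 3(194/27)² = 232.3210.

232.32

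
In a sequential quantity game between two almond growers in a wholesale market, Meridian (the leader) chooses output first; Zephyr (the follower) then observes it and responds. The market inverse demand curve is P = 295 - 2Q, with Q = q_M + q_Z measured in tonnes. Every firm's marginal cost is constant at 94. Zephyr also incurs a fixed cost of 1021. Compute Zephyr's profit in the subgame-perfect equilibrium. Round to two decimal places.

The follower Zephyr best-responds to any q_M: π_Z = (295 - 2Q)q_Z - 94q_Z.
Setting the follower's marginal profit to zero, 201 - 2q_M - 4q_Z = 0, i.e. q_Z = (201 - 2q_M)/4.
The leader anticipates this reaction. Substituting into P = 295 - 2Q gives P = 389/2 - q_M, so π_M = (389/2 - q_M)q_M - 94q_M.
The leader's first-order condition 201/2 - 2q_M = 0 yields q_M = 201/4.
Then q_Z = (201 - 2·(201/4))/4 = 201/8.
Price P = 295 - 2·(603/8) = 577/4.
Zephyr's profit: (577/4 - 94)·(201/8) - 1021 = 241.5313.

241.53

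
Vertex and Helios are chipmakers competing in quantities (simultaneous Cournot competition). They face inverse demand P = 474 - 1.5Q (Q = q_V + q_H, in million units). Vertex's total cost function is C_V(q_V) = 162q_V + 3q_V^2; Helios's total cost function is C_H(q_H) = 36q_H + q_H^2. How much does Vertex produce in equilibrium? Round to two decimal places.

21.12

Vertex's profit: π_V = (474 - 1.5Q)q_V - (162q_V + 3q_V²). Setting ∂π_V/∂q_V = 0: 312 - 9q_V - (3/2)(q_H) = 0.
Helios's first-order condition: 438 - 5q_H - (3/2)(q_V) = 0.
So q_V = (312 - (3/2)q_H)/9 and q_H = (438 - (3/2)q_V)/5.
Solving the pair: q_V = 1204/57, q_H = 1544/19.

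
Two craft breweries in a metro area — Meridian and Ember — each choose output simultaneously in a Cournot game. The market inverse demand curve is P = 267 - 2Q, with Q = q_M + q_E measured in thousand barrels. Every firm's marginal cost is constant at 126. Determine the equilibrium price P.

173

Each firm earns π_i = (267 - 2Q)q_i - 126q_i.
Setting ∂π_i/∂q_i = 0 with rivals' quantities fixed: 141 - 4q_i - 2q_j = 0.
By symmetry each firm produces the same amount; substituting q_j = q_i yields q_i = 141/6 = 47/2.
Total output Q = 47, so price P = 267 - 2·47 = 173.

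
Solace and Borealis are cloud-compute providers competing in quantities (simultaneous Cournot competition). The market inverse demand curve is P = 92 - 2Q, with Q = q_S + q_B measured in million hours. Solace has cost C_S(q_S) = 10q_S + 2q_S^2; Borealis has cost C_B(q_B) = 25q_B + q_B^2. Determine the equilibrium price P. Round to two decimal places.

58.82

Solace's profit: π_S = (92 - 2Q)q_S - (10q_S + 2q_S²). Setting ∂π_S/∂q_S = 0: 82 - 8q_S - 2(q_B) = 0.
Borealis's profit: π_B = (92 - 2Q)q_B - (25q_B + q_B²). Setting ∂π_B/∂q_B = 0: 67 - 6q_B - 2(q_S) = 0.
Rearranging gives the reaction functions q_S = (82 - 2q_B)/8 and q_B = (67 - 2q_S)/6.
Solving the pair: q_S = 179/22, q_B = 93/11.
Total output Q = 365/22, so price P = 92 - 2·(365/22) = 647/11.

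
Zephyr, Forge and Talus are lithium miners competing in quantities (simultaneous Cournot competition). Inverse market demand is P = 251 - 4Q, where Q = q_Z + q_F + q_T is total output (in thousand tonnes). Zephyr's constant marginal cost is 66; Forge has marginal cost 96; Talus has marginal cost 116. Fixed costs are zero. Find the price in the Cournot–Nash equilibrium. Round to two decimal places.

Zephyr's profit: π_Z = (251 - 4Q)q_Z - (66q_Z). Setting ∂π_Z/∂q_Z = 0: 185 - 8q_Z - 4(q_F + q_T) = 0.
Forge's first-order condition: 155 - 8q_F - 4(q_Z + q_T) = 0.
Talus's first-order condition: 135 - 8q_T - 4(q_Z + q_F) = 0.
Adding the 3 conditions: 475 − 8Q − 8Q = 0, i.e. Q = 475/16.
Back-substituting: q_Z = (185 − 475/4)/4 = 265/16, q_F = (155 − 475/4)/4 = 145/16, q_T = (135 − 475/4)/4 = 65/16.
Total output Q = 475/16, so price P = 251 - 4·(475/16) = 529/4.

132.25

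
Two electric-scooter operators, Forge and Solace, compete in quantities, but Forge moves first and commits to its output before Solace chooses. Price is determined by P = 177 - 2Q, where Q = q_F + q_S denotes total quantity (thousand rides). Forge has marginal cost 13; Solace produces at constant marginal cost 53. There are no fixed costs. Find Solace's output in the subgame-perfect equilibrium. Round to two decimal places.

5.50

The follower Solace best-responds to any q_F: π_S = (177 - 2Q)q_S - 53q_S.
∂π_S/∂q_S = 124 - 2q_F - 4q_S = 0 gives the reaction function q_S = (124 - 2q_F)/4.
The leader anticipates this reaction. Substituting into P = 177 - 2Q gives P = 115 - q_F, so π_F = (115 - q_F)q_F - 13q_F.
Leader FOC: 102 - 2q_F = 0, so q_F = 51.
Then q_S = (124 - 2·51)/4 = 11/2.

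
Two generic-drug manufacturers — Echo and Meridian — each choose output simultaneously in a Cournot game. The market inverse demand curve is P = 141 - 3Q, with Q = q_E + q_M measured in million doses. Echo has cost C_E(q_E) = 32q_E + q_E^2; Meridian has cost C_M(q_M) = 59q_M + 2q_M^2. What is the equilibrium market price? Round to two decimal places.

Echo's profit: π_E = (141 - 3Q)q_E - (32q_E + q_E²). Setting ∂π_E/∂q_E = 0: 109 - 8q_E - 3(q_M) = 0.
Meridian's first-order condition: 82 - 10q_M - 3(q_E) = 0.
Best responses: q_E = (109 - 3q_M)/8, q_M = (82 - 3q_E)/10.
Substituting one into the other gives q_E = 844/71 and q_M = 329/71.
Total output Q = 1173/71, so price P = 141 - 3·(1173/71) = 91.4366.

91.44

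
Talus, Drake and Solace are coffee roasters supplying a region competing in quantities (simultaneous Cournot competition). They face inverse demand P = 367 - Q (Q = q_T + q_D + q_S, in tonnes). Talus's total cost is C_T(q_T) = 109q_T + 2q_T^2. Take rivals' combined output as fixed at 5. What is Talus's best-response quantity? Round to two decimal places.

With rivals' combined output fixed at 5, Talus's profit is π_T = (367 - 5 - q_T)q_T - (109q_T + 2q_T²) = (362 - q_T)q_T - (109q_T + 2q_T²).
∂π_T/∂q_T = 253 - 6q_T = 0, so q_T = 253/6.

42.17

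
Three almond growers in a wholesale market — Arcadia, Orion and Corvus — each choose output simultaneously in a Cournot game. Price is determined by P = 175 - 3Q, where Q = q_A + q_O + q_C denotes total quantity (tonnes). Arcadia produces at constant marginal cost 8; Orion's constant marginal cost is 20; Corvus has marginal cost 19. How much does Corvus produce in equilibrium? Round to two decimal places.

Arcadia's profit: π_A = (175 - 3Q)q_A - (8q_A). Setting ∂π_A/∂q_A = 0: 167 - 6q_A - 3(q_O + q_C) = 0.
Orion's first-order condition: 155 - 6q_O - 3(q_A + q_C) = 0.
Corvus's profit: π_C = (175 - 3Q)q_C - (19q_C). Setting ∂π_C/∂q_C = 0: 156 - 6q_C - 3(q_A + q_O) = 0.
Summing all 3 equations gives 478 − 12Q = 0, hence Q = 239/6.
Back-substituting: q_A = (167 − 239/2)/3 = 95/6, q_O = (155 − 239/2)/3 = 71/6, q_C = (156 − 239/2)/3 = 73/6.

12.17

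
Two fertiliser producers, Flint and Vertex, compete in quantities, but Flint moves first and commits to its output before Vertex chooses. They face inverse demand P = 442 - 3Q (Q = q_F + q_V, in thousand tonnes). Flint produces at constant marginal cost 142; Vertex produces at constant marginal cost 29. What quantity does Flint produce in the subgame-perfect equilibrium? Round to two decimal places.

31.17

The follower Vertex best-responds to any q_F: π_V = (442 - 3Q)q_V - 29q_V.
∂π_V/∂q_V = 413 - 3q_F - 6q_V = 0 gives the reaction function q_V = (413 - 3q_F)/6.
Flint substitutes q_V(q_F) into its own profit: π_F = q_F(442 - 3q_F - (413 - 3q_F)/2) - 142q_F = (471/2 - (3/2)q_F)q_F - 142q_F.
The leader's first-order condition 187/2 - 3q_F = 0 yields q_F = 187/6.
Then q_V = (413 - 3·(187/6))/6 = 213/4.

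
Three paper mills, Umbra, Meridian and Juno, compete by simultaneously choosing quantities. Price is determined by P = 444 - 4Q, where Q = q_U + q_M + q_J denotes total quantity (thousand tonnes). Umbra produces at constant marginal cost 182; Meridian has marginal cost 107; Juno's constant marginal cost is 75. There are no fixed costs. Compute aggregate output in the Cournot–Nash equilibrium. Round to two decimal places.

60.50

Umbra's profit: π_U = (444 - 4Q)q_U - (182q_U). Setting ∂π_U/∂q_U = 0: 262 - 8q_U - 4(q_M + q_J) = 0.
Meridian's profit: π_M = (444 - 4Q)q_M - (107q_M). Setting ∂π_M/∂q_M = 0: 337 - 8q_M - 4(q_U + q_J) = 0.
Juno's first-order condition: 369 - 8q_J - 4(q_U + q_M) = 0.
Adding the 3 first-order conditions: 968 − 16Q = 0, so Q = 121/2.
Back-substituting: q_U = (262 − 242)/4 = 5, q_M = (337 − 242)/4 = 95/4, q_J = (369 − 242)/4 = 127/4.
Total output Q = 5 + 95/4 + 127/4 = 121/2.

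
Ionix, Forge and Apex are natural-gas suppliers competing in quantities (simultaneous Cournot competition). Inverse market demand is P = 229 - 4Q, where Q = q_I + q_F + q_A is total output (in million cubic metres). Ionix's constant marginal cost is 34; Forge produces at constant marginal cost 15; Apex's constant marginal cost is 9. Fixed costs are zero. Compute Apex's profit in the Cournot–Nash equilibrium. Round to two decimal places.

Ionix's profit: π_I = (229 - 4Q)q_I - (34q_I). Setting ∂π_I/∂q_I = 0: 195 - 8q_I - 4(q_F + q_A) = 0.
Forge's first-order condition: 214 - 8q_F - 4(q_I + q_A) = 0.
Apex's first-order condition: 220 - 8q_A - 4(q_I + q_F) = 0.
Summing all 3 equations gives 629 − 16Q = 0, hence Q = 629/16.
Back-substituting: q_I = (195 − 629/4)/4 = 151/16, q_F = (214 − 629/4)/4 = 227/16, q_A = (220 − 629/4)/4 = 251/16.
Price P = 229 - 4·(629/16) = 287/4.
Apex's profit: (287/4 - 9)·(251/16) = 984.3906.

984.39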